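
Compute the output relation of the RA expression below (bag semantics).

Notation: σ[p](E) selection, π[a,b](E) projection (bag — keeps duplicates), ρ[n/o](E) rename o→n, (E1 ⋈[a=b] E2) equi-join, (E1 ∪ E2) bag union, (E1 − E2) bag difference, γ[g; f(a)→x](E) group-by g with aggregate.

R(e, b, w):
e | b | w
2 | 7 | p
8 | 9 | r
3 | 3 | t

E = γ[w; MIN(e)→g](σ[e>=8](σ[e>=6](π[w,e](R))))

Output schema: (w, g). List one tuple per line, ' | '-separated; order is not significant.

Per-node cardinality:
  R → 3
  π[w,e](R) → 3
  σ[e>=6](π[w,e](R)) → 1
  σ[e>=8](σ[e>=6](π[w,e](R))) → 1
  γ[w; MIN(e)→g](σ[e>=8](σ[e>=6](π[w,e](R)))) → 1

== RESULT ==
w | g
r | 8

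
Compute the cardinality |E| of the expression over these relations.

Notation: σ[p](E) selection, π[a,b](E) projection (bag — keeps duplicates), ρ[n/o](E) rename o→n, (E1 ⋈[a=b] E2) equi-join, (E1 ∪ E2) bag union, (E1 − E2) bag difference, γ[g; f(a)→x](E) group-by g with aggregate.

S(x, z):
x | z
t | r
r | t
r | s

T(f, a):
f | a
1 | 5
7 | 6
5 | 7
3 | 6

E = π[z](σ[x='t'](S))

Row counts bottom-up:
  S → 3
  σ[x='t'](S) → 1
  π[z](σ[x='t'](S)) → 1

|E| = 1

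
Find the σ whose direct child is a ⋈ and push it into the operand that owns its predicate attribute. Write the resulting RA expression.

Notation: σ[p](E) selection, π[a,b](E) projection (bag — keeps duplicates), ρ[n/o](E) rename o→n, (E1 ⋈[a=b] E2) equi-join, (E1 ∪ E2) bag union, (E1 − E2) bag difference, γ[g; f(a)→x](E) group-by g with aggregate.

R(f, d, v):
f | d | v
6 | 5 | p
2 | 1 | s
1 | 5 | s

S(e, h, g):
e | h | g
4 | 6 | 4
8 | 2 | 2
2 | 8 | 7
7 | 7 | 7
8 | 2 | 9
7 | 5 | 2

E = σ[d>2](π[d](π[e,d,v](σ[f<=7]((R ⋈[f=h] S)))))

σ filters on f, owned by the left side.
E' = σ[d>2](π[d](π[e,d,v]((σ[f<=7](R) ⋈[f=h] S))))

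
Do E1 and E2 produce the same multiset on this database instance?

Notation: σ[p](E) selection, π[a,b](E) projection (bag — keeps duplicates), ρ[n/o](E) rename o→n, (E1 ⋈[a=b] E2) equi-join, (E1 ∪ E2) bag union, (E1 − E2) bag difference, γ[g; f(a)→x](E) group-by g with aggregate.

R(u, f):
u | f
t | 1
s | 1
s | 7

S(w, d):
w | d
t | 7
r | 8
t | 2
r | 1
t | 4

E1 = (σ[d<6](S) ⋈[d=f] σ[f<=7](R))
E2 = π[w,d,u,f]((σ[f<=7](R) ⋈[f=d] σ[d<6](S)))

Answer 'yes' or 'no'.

E1 row counts bottom-up:
  S → 5
  σ[d<6](S) → 3
  R → 3
  σ[f<=7](R) → 3
  (σ[d<6](S) ⋈[d=f] σ[f<=7](R)) → 2
E2 row counts bottom-up:
  R → 3
  σ[f<=7](R) → 3
  S → 5
  σ[d<6](S) → 3
  (σ[f<=7](R) ⋈[f=d] σ[d<6](S)) → 2
  π[w,d,u,f]((σ[f<=7](R) ⋈[f=d] σ[d<6](S))) → 2

E1 and E2 produce the same multiset:
w | d | u | f
r | 1 | s | 1
r | 1 | t | 1

yes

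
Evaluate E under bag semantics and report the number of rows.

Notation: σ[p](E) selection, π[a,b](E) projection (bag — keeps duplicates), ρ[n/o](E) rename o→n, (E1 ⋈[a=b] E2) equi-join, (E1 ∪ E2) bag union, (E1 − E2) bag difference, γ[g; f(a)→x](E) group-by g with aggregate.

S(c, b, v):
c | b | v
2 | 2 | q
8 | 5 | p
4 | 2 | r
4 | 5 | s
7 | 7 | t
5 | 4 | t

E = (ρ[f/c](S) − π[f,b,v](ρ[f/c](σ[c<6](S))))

Row counts bottom-up:
  S → 6
  ρ[f/c](S) → 6
  S → 6
  σ[c<6](S) → 4
  ρ[f/c](σ[c<6](S)) → 4
  π[f,b,v](ρ[f/c](σ[c<6](S))) → 4
  (ρ[f/c](S) − π[f,b,v](ρ[f/c](σ[c<6](S)))) → 2

|E| = 2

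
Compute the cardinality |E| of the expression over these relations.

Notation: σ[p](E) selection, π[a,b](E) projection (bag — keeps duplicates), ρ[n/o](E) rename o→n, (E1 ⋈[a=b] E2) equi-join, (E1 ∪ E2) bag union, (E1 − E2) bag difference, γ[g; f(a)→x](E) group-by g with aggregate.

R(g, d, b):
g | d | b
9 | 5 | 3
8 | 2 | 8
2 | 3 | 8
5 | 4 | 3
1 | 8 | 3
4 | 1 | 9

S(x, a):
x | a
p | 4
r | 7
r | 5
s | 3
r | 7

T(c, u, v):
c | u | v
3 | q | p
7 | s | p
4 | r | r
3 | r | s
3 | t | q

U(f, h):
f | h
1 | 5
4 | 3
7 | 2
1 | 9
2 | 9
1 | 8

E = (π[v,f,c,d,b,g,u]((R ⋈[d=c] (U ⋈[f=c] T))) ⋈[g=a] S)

Per-node cardinality:
  R → 6
  U → 6
  T → 5
  (U ⋈[f=c] T) → 2
  (R ⋈[d=c] (U ⋈[f=c] T)) → 1
  π[v,f,c,d,b,g,u]((R ⋈[d=c] (U ⋈[f=c] T))) → 1
  S → 5
  (π[v,f,c,d,b,g,u]((R ⋈[d=c] (U ⋈[f=c] T))) ⋈[g=a] S) → 1

|E| = 1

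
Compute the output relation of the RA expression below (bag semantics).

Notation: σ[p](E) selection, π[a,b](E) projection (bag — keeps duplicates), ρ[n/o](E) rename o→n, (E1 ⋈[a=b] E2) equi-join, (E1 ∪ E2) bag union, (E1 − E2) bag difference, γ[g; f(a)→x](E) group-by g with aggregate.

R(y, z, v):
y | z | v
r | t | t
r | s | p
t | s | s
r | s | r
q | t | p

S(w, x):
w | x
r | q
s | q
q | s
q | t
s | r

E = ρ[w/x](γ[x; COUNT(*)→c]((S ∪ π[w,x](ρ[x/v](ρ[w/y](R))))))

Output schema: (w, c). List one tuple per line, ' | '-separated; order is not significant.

Per-node cardinality:
  S → 5
  R → 5
  ρ[w/y](R) → 5
  ρ[x/v](ρ[w/y](R)) → 5
  π[w,x](ρ[x/v](ρ[w/y](R))) → 5
  (S ∪ π[w,x](ρ[x/v](ρ[w/y](R)))) → 10
  γ[x; COUNT(*)→c]((S ∪ π[w,x](ρ[x/v](ρ[w/y](R))))) → 5
  ρ[w/x](γ[x; COUNT(*)→c]((S ∪ π[w,x](ρ[x/v](ρ[w/y](R)))))) → 5

== RESULT ==
w | c
p | 2
q | 2
r | 2
s | 2
t | 2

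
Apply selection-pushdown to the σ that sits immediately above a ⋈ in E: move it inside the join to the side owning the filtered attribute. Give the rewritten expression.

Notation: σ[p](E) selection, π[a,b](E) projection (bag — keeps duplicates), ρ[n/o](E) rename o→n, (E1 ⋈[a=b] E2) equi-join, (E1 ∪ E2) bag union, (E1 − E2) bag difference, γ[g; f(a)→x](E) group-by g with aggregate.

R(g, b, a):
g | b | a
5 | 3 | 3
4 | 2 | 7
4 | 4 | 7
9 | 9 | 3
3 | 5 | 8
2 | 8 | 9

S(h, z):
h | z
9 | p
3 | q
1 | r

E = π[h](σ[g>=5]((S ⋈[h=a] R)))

σ filters on g, owned by the right side.
E' = π[h]((S ⋈[h=a] σ[g>=5](R)))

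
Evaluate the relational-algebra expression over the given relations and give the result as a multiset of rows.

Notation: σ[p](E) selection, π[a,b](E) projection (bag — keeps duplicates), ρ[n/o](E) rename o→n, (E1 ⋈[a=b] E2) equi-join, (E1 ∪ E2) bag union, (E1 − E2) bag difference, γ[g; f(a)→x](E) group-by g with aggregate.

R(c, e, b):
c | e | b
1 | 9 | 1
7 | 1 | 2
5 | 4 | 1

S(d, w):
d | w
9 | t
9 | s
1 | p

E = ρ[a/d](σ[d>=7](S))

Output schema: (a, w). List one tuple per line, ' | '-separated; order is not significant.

Subexpression sizes:
  S → 3
  σ[d>=7](S) → 2
  ρ[a/d](σ[d>=7](S)) → 2

== RESULT ==
a | w
9 | s
9 | t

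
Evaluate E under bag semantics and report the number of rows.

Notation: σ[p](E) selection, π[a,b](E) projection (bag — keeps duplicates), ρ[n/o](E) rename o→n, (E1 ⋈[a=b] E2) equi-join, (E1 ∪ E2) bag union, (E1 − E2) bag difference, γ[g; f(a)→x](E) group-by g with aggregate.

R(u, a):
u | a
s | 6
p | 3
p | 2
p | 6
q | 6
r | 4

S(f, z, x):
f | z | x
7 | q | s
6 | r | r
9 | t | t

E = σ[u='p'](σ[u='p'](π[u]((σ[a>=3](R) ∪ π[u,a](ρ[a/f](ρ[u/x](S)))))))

Stepwise |·|:
  R → 6
  σ[a>=3](R) → 5
  S → 3
  ρ[u/x](S) → 3
  ρ[a/f](ρ[u/x](S)) → 3
  π[u,a](ρ[a/f](ρ[u/x](S))) → 3
  (σ[a>=3](R) ∪ π[u,a](ρ[a/f](ρ[u/x](S)))) → 8
  π[u]((σ[a>=3](R) ∪ π[u,a](ρ[a/f](ρ[u/x](S))))) → 8
  σ[u='p'](π[u]((σ[a>=3](R) ∪ π[u,a](ρ[a/f](ρ[u/x](S)))))) → 2
  σ[u='p'](σ[u='p'](π[u]((σ[a>=3](R) ∪ π[u,a](ρ[a/f](ρ[u/x](S))))))) → 2

|E| = 2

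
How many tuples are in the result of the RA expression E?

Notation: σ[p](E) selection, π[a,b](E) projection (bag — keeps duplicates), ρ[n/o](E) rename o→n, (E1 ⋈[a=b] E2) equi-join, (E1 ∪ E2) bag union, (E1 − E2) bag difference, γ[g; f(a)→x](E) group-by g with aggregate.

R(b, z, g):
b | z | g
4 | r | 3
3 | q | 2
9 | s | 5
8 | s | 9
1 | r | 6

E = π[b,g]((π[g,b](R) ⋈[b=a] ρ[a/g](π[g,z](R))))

Stepwise |·|:
  R → 5
  π[g,b](R) → 5
  R → 5
  π[g,z](R) → 5
  ρ[a/g](π[g,z](R)) → 5
  (π[g,b](R) ⋈[b=a] ρ[a/g](π[g,z](R))) → 2
  π[b,g]((π[g,b](R) ⋈[b=a] ρ[a/g](π[g,z](R)))) → 2

|E| = 2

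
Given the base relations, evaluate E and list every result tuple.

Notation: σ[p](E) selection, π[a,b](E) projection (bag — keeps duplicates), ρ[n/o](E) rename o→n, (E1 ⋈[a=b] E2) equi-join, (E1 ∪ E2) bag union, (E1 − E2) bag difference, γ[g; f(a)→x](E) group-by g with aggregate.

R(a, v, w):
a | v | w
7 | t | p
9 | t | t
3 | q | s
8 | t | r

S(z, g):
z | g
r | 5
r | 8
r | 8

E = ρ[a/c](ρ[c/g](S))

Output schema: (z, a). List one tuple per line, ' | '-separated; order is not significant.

Row counts bottom-up:
  S → 3
  ρ[c/g](S) → 3
  ρ[a/c](ρ[c/g](S)) → 3

== RESULT ==
z | a
r | 5
r | 8
r | 8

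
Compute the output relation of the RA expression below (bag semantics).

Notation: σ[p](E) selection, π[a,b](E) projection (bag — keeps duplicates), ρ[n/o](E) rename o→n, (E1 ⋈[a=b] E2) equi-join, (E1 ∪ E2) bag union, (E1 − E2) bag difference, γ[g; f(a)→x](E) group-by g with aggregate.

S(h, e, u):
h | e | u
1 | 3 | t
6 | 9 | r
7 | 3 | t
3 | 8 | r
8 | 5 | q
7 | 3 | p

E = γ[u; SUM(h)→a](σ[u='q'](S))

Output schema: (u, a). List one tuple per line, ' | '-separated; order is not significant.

Row counts bottom-up:
  S → 6
  σ[u='q'](S) → 1
  γ[u; SUM(h)→a](σ[u='q'](S)) → 1

== RESULT ==
u | a
q | 8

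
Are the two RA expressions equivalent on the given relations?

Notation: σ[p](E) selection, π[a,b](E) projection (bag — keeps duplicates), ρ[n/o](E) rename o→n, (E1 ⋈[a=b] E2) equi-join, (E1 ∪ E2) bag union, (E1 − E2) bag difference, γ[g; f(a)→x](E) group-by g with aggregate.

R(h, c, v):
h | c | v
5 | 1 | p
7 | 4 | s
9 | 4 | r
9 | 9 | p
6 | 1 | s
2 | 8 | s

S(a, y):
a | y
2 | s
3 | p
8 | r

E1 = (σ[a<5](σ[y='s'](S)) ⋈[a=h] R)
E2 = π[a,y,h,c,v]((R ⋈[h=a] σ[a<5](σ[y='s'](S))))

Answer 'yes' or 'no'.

E1 row counts bottom-up:
  S → 3
  σ[y='s'](S) → 1
  σ[a<5](σ[y='s'](S)) → 1
  R → 6
  (σ[a<5](σ[y='s'](S)) ⋈[a=h] R) → 1
E2 row counts bottom-up:
  R → 6
  S → 3
  σ[y='s'](S) → 1
  σ[a<5](σ[y='s'](S)) → 1
  (R ⋈[h=a] σ[a<5](σ[y='s'](S))) → 1
  π[a,y,h,c,v]((R ⋈[h=a] σ[a<5](σ[y='s'](S)))) → 1

E1 and E2 produce the same multiset:
a | y | h | c | v
2 | s | 2 | 8 | s

yes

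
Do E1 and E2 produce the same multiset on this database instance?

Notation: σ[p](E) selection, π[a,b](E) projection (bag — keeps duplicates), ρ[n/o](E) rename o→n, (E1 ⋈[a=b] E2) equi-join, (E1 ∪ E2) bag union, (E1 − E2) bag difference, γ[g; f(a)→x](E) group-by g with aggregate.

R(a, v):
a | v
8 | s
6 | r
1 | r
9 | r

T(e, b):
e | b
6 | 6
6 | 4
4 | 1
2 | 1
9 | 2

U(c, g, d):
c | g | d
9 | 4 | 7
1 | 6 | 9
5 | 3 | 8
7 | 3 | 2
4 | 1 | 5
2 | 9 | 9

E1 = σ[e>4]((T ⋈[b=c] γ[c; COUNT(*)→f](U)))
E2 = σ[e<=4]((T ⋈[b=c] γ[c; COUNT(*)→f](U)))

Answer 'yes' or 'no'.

E1 per-node cardinality:
  T → 5
  U → 6
  γ[c; COUNT(*)→f](U) → 6
  (T ⋈[b=c] γ[c; COUNT(*)→f](U)) → 4
  σ[e>4]((T ⋈[b=c] γ[c; COUNT(*)→f](U))) → 2
E2 per-node cardinality:
  T → 5
  U → 6
  γ[c; COUNT(*)→f](U) → 6
  (T ⋈[b=c] γ[c; COUNT(*)→f](U)) → 4
  σ[e<=4]((T ⋈[b=c] γ[c; COUNT(*)→f](U))) → 2

E1 result:
e | b | c | f
6 | 4 | 4 | 1
9 | 2 | 2 | 1
E2 result:
e | b | c | f
2 | 1 | 1 | 1
4 | 1 | 1 | 1
Witness: (9, 2, 2, 1) appears 1× in E1 but 0× in E2.

no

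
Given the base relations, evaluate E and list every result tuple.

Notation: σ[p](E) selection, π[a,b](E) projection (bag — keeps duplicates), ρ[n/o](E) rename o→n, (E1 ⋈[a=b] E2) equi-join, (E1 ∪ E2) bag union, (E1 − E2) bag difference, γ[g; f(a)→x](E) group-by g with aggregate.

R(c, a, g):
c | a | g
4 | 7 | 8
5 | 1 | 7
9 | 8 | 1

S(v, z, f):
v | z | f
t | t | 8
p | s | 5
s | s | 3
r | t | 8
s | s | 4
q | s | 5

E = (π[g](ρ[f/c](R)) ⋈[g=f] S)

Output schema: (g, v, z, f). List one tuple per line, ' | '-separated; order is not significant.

Per-node cardinality:
  R → 3
  ρ[f/c](R) → 3
  π[g](ρ[f/c](R)) → 3
  S → 6
  (π[g](ρ[f/c](R)) ⋈[g=f] S) → 2

== RESULT ==
g | v | z | f
8 | r | t | 8
8 | t | t | 8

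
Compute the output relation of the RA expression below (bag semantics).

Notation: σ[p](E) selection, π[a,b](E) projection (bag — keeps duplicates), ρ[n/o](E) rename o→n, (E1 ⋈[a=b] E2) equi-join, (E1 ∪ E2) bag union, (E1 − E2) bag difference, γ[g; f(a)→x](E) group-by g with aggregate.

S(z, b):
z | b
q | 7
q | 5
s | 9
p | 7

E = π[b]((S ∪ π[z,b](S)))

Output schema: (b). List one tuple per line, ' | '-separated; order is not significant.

Row counts bottom-up:
  S → 4
  S → 4
  π[z,b](S) → 4
  (S ∪ π[z,b](S)) → 8
  π[b]((S ∪ π[z,b](S))) → 8

== RESULT ==
b
5
5
7
7
7
7
9
9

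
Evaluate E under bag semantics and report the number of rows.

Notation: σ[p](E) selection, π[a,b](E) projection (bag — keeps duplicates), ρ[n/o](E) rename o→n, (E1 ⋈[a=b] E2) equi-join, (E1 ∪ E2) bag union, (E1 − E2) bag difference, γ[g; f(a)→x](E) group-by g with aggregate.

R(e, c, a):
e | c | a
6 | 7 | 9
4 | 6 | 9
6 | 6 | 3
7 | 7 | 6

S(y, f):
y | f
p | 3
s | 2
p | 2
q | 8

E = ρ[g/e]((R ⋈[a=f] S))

Stepwise |·|:
  R → 4
  S → 4
  (R ⋈[a=f] S) → 1
  ρ[g/e]((R ⋈[a=f] S)) → 1

|E| = 1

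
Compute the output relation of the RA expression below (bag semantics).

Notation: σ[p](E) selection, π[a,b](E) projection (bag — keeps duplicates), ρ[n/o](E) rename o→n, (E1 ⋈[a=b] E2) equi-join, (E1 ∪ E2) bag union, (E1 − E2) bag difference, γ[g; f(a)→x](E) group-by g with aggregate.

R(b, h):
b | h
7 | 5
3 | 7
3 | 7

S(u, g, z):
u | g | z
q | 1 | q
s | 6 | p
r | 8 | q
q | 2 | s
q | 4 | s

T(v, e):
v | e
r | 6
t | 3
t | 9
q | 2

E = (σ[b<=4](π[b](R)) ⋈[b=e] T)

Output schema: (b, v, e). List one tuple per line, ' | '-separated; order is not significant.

Row counts bottom-up:
  R → 3
  π[b](R) → 3
  σ[b<=4](π[b](R)) → 2
  T → 4
  (σ[b<=4](π[b](R)) ⋈[b=e] T) → 2

== RESULT ==
b | v | e
3 | t | 3
3 | t | 3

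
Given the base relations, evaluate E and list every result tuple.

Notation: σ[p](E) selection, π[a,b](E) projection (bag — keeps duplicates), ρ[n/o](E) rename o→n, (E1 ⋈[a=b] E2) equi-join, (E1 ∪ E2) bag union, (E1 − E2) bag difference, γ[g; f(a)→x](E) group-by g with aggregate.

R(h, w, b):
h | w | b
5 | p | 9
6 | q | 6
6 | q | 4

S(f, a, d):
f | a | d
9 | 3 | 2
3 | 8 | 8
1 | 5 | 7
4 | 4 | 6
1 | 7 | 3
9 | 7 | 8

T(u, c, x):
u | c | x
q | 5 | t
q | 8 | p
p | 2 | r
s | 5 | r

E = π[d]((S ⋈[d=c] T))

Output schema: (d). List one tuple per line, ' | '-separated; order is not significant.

Subexpression sizes:
  S → 6
  T → 4
  (S ⋈[d=c] T) → 3
  π[d]((S ⋈[d=c] T)) → 3

== RESULT ==
d
2
8
8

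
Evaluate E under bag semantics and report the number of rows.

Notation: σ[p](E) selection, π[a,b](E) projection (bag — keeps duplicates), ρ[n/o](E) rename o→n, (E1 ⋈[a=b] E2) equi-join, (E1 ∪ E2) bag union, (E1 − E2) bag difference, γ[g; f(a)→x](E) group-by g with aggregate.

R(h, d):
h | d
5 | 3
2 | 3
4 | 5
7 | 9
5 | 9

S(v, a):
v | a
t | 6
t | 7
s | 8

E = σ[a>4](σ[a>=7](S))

Stepwise |·|:
  S → 3
  σ[a>=7](S) → 2
  σ[a>4](σ[a>=7](S)) → 2

|E| = 2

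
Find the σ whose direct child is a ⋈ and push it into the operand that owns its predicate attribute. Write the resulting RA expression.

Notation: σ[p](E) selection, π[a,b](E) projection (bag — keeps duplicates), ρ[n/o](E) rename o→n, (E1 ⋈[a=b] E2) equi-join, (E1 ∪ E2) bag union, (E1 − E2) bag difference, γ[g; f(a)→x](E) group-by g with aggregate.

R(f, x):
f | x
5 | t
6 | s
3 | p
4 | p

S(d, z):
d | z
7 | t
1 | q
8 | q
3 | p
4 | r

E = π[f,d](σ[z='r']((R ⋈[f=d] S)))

σ filters on z, owned by the right side.
E' = π[f,d]((R ⋈[f=d] σ[z='r'](S)))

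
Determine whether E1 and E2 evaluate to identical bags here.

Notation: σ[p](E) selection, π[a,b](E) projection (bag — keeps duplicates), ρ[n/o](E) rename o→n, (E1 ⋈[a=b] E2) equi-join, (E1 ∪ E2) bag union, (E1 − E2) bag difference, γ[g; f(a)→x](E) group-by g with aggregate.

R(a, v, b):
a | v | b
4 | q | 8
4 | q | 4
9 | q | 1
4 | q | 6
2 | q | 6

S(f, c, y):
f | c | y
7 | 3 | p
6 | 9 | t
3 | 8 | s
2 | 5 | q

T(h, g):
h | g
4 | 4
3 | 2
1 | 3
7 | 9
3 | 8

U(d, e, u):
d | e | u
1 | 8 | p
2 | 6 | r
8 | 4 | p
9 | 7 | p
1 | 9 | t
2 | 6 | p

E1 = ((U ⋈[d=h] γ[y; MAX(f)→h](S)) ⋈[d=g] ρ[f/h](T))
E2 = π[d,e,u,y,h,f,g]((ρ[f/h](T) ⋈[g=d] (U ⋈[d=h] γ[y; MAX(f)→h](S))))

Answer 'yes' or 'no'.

E1 subexpression sizes:
  U → 6
  S → 4
  γ[y; MAX(f)→h](S) → 4
  (U ⋈[d=h] γ[y; MAX(f)→h](S)) → 2
  T → 5
  ρ[f/h](T) → 5
  ((U ⋈[d=h] γ[y; MAX(f)→h](S)) ⋈[d=g] ρ[f/h](T)) → 2
E2 subexpression sizes:
  T → 5
  ρ[f/h](T) → 5
  U → 6
  S → 4
  γ[y; MAX(f)→h](S) → 4
  (U ⋈[d=h] γ[y; MAX(f)→h](S)) → 2
  (ρ[f/h](T) ⋈[g=d] (U ⋈[d=h] γ[y; MAX(f)→h](S))) → 2
  π[d,e,u,y,h,f,g]((ρ[f/h](T) ⋈[g=d] (U ⋈[d=h] γ[y; MAX(f)→h](S)))) → 2

E1 and E2 produce the same multiset:
d | e | u | y | h | f | g
2 | 6 | p | q | 2 | 3 | 2
2 | 6 | r | q | 2 | 3 | 2

yes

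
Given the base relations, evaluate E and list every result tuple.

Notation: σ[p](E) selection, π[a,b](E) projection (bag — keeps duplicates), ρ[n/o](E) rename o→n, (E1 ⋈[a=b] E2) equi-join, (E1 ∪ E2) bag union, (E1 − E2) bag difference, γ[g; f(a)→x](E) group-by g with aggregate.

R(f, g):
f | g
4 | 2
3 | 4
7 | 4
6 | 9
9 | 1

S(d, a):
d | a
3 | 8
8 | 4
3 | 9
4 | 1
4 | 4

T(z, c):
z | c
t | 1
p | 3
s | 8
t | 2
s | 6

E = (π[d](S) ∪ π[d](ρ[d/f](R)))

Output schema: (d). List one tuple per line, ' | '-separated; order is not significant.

Row counts bottom-up:
  S → 5
  π[d](S) → 5
  R → 5
  ρ[d/f](R) → 5
  π[d](ρ[d/f](R)) → 5
  (π[d](S) ∪ π[d](ρ[d/f](R))) → 10

== RESULT ==
d
3
3
3
4
4
4
6
7
8
9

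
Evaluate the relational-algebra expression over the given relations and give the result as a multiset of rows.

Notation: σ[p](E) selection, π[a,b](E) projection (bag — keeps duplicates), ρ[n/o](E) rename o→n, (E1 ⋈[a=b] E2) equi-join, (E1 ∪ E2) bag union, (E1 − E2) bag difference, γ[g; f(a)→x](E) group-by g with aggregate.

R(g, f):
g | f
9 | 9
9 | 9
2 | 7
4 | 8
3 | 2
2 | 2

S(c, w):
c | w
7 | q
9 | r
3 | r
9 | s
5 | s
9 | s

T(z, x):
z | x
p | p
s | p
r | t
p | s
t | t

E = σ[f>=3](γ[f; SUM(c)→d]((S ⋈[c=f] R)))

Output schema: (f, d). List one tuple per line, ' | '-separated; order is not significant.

Row counts bottom-up:
  S → 6
  R → 6
  (S ⋈[c=f] R) → 7
  γ[f; SUM(c)→d]((S ⋈[c=f] R)) → 2
  σ[f>=3](γ[f; SUM(c)→d]((S ⋈[c=f] R))) → 2

== RESULT ==
f | d
7 | 7
9 | 54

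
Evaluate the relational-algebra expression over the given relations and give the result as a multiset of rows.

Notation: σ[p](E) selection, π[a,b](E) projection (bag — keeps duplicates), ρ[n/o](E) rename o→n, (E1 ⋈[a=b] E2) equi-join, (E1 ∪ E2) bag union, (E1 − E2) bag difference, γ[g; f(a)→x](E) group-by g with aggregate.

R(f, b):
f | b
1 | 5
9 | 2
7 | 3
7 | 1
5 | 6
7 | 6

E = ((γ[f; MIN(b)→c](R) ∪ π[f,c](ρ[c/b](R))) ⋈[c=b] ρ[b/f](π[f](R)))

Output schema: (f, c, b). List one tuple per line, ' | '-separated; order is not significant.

Per-node cardinality:
  R → 6
  γ[f; MIN(b)→c](R) → 4
  R → 6
  ρ[c/b](R) → 6
  π[f,c](ρ[c/b](R)) → 6
  (γ[f; MIN(b)→c](R) ∪ π[f,c](ρ[c/b](R))) → 10
  R → 6
  π[f](R) → 6
  ρ[b/f](π[f](R)) → 6
  ((γ[f; MIN(b)→c](R) ∪ π[f,c](ρ[c/b](R))) ⋈[c=b] ρ[b/f](π[f](R))) → 4

== RESULT ==
f | c | b
1 | 5 | 5
1 | 5 | 5
7 | 1 | 1
7 | 1 | 1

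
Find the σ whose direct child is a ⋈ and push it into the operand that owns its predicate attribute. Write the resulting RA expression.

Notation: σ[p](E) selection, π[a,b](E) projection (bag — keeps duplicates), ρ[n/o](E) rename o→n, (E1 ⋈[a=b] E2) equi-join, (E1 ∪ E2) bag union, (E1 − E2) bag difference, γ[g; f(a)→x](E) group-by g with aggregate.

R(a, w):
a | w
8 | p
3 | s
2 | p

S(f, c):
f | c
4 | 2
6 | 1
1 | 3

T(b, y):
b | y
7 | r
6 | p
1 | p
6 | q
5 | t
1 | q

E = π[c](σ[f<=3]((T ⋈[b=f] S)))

σ filters on f, owned by the right side.
E' = π[c]((T ⋈[b=f] σ[f<=3](S)))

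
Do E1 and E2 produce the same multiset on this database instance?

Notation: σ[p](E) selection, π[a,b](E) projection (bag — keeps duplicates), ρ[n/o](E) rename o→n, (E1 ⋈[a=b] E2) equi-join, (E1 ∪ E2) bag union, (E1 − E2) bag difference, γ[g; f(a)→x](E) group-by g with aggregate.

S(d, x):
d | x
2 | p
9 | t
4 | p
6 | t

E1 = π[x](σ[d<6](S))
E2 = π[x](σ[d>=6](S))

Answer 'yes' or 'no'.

E1 per-node cardinality:
  S → 4
  σ[d<6](S) → 2
  π[x](σ[d<6](S)) → 2
E2 per-node cardinality:
  S → 4
  σ[d>=6](S) → 2
  π[x](σ[d>=6](S)) → 2

E1 result:
x
p
p
E2 result:
x
t
t
Witness: ('p',) appears 2× in E1 but 0× in E2.

no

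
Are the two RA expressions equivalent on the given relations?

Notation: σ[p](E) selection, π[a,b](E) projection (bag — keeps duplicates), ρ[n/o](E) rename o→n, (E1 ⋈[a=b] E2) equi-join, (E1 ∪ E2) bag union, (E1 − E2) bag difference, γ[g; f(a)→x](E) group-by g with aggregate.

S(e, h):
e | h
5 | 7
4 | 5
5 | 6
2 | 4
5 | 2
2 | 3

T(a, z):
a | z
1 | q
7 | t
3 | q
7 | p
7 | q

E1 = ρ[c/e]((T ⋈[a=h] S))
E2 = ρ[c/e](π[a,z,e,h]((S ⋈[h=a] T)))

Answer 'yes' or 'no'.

E1 stepwise |·|:
  T → 5
  S → 6
  (T ⋈[a=h] S) → 4
  ρ[c/e]((T ⋈[a=h] S)) → 4
E2 stepwise |·|:
  S → 6
  T → 5
  (S ⋈[h=a] T) → 4
  π[a,z,e,h]((S ⋈[h=a] T)) → 4
  ρ[c/e](π[a,z,e,h]((S ⋈[h=a] T))) → 4

E1 and E2 produce the same multiset:
a | z | c | h
3 | q | 2 | 3
7 | p | 5 | 7
7 | q | 5 | 7
7 | t | 5 | 7

yes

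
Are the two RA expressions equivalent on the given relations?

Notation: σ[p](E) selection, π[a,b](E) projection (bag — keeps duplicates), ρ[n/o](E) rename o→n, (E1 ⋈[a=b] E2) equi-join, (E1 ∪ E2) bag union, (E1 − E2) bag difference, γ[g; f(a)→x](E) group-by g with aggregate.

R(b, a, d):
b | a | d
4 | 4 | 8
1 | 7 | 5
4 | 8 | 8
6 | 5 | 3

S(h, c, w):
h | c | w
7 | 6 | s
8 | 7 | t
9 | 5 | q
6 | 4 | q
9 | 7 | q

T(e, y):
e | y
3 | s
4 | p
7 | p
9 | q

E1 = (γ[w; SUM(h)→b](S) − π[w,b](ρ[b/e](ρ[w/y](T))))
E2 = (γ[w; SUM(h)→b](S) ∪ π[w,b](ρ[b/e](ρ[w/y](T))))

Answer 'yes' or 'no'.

E1 stepwise |·|:
  S → 5
  γ[w; SUM(h)→b](S) → 3
  T → 4
  ρ[w/y](T) → 4
  ρ[b/e](ρ[w/y](T)) → 4
  π[w,b](ρ[b/e](ρ[w/y](T))) → 4
  (γ[w; SUM(h)→b](S) − π[w,b](ρ[b/e](ρ[w/y](T)))) → 3
E2 stepwise |·|:
  S → 5
  γ[w; SUM(h)→b](S) → 3
  T → 4
  ρ[w/y](T) → 4
  ρ[b/e](ρ[w/y](T)) → 4
  π[w,b](ρ[b/e](ρ[w/y](T))) → 4
  (γ[w; SUM(h)→b](S) ∪ π[w,b](ρ[b/e](ρ[w/y](T)))) → 7

E1 result:
w | b
q | 24
s | 7
t | 8
E2 result:
w | b
p | 4
p | 7
q | 9
q | 24
s | 3
s | 7
t | 8
Witness: ('p', 4) appears 0× in E1 but 1× in E2.

no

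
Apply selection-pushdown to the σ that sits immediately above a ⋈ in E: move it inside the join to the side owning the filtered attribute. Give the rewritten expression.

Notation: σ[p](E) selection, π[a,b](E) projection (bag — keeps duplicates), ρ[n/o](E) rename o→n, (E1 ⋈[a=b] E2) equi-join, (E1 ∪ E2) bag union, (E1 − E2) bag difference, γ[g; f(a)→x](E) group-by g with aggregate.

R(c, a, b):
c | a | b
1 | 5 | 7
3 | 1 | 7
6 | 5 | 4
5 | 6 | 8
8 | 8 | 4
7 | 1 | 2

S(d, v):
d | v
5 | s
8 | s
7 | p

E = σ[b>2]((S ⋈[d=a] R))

σ filters on b, owned by the right side.
E' = (S ⋈[d=a] σ[b>2](R))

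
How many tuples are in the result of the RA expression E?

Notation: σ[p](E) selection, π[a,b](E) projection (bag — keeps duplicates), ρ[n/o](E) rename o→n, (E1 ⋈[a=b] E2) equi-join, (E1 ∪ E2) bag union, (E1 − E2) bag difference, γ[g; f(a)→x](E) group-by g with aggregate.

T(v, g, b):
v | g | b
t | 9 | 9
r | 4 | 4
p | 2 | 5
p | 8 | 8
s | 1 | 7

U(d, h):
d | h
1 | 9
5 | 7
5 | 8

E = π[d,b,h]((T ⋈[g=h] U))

Stepwise |·|:
  T → 5
  U → 3
  (T ⋈[g=h] U) → 2
  π[d,b,h]((T ⋈[g=h] U)) → 2

|E| = 2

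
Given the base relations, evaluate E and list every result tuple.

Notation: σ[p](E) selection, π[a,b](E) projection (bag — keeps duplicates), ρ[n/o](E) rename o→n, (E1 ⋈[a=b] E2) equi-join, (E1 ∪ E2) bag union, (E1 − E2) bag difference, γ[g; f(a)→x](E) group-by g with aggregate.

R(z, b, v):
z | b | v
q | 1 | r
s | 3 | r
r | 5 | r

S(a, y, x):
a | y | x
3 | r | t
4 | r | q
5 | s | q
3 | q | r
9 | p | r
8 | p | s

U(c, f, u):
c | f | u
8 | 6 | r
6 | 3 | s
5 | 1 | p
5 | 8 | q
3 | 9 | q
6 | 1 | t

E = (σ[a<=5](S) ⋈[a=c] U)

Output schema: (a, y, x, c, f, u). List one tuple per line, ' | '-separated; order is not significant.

Stepwise |·|:
  S → 6
  σ[a<=5](S) → 4
  U → 6
  (σ[a<=5](S) ⋈[a=c] U) → 4

== RESULT ==
a | y | x | c | f | u
3 | q | r | 3 | 9 | q
3 | r | t | 3 | 9 | q
5 | s | q | 5 | 1 | p
5 | s | q | 5 | 8 | q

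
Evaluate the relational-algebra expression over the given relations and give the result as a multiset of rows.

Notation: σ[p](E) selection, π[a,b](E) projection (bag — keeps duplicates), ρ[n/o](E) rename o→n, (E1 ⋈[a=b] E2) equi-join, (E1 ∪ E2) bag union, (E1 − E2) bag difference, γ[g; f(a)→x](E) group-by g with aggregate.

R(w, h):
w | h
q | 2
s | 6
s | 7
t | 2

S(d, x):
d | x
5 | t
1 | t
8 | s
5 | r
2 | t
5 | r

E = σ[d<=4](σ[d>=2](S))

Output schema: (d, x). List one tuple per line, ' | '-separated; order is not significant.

Row counts bottom-up:
  S → 6
  σ[d>=2](S) → 5
  σ[d<=4](σ[d>=2](S)) → 1

== RESULT ==
d | x
2 | t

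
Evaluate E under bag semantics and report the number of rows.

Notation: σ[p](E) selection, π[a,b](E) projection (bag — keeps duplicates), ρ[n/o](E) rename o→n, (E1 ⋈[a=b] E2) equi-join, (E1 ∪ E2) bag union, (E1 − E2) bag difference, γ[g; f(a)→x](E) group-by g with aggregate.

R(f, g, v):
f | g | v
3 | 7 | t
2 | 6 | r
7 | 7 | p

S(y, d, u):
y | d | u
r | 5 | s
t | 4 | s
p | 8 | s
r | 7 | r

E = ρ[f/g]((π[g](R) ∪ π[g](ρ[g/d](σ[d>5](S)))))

Row counts bottom-up:
  R → 3
  π[g](R) → 3
  S → 4
  σ[d>5](S) → 2
  ρ[g/d](σ[d>5](S)) → 2
  π[g](ρ[g/d](σ[d>5](S))) → 2
  (π[g](R) ∪ π[g](ρ[g/d](σ[d>5](S)))) → 5
  ρ[f/g]((π[g](R) ∪ π[g](ρ[g/d](σ[d>5](S))))) → 5

|E| = 5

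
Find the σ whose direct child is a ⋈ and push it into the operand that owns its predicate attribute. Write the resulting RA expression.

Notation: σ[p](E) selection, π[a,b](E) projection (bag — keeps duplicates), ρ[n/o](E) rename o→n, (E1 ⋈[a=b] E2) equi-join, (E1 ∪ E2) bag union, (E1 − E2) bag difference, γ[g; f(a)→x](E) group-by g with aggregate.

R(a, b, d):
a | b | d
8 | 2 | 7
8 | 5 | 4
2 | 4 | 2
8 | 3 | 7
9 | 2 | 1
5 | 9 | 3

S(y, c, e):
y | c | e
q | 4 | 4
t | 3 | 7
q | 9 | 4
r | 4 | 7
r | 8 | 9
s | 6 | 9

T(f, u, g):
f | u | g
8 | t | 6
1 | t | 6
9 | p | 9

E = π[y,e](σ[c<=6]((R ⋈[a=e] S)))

σ filters on c, owned by the right side.
E' = π[y,e]((R ⋈[a=e] σ[c<=6](S)))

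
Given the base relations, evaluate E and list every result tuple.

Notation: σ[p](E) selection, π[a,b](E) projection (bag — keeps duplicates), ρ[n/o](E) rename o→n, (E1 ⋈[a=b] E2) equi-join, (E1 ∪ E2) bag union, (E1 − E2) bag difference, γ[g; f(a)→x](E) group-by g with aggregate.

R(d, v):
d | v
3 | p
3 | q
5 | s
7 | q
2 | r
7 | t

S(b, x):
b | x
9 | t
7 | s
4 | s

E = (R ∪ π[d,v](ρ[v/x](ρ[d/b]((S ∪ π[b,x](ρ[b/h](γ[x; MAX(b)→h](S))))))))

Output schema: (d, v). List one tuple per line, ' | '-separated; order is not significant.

Subexpression sizes:
  R → 6
  S → 3
  S → 3
  γ[x; MAX(b)→h](S) → 2
  ρ[b/h](γ[x; MAX(b)→h](S)) → 2
  π[b,x](ρ[b/h](γ[x; MAX(b)→h](S))) → 2
  (S ∪ π[b,x](ρ[b/h](γ[x; MAX(b)→h](S)))) → 5
  ρ[d/b]((S ∪ π[b,x](ρ[b/h](γ[x; MAX(b)→h](S))))) → 5
  ρ[v/x](ρ[d/b]((S ∪ π[b,x](ρ[b/h](γ[x; MAX(b)→h](S)))))) → 5
  π[d,v](ρ[v/x](ρ[d/b]((S ∪ π[b,x](ρ[b/h](γ[x; MAX(b)→h](S))))))) → 5
  (R ∪ π[d,v](ρ[v/x](ρ[d/b]((S ∪ π[b,x](ρ[b/h](γ[x; MAX(b)→h](S)))))))) → 11

== RESULT ==
d | v
2 | r
3 | p
3 | q
4 | s
5 | s
7 | q
7 | s
7 | s
7 | t
9 | t
9 | t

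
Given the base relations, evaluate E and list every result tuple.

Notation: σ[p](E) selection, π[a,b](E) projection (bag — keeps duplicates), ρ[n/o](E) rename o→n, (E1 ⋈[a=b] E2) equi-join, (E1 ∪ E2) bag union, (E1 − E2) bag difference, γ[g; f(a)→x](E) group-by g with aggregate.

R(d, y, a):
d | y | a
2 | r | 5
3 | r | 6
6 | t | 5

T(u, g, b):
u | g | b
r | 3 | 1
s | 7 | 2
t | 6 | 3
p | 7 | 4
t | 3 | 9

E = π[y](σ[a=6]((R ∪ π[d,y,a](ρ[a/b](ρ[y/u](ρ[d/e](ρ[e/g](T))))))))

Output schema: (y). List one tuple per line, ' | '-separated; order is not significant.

Subexpression sizes:
  R → 3
  T → 5
  ρ[e/g](T) → 5
  ρ[d/e](ρ[e/g](T)) → 5
  ρ[y/u](ρ[d/e](ρ[e/g](T))) → 5
  ρ[a/b](ρ[y/u](ρ[d/e](ρ[e/g](T)))) → 5
  π[d,y,a](ρ[a/b](ρ[y/u](ρ[d/e](ρ[e/g](T))))) → 5
  (R ∪ π[d,y,a](ρ[a/b](ρ[y/u](ρ[d/e](ρ[e/g](T)))))) → 8
  σ[a=6]((R ∪ π[d,y,a](ρ[a/b](ρ[y/u](ρ[d/e](ρ[e/g](T))))))) → 1
  π[y](σ[a=6]((R ∪ π[d,y,a](ρ[a/b](ρ[y/u](ρ[d/e](ρ[e/g](T)))))))) → 1

== RESULT ==
y
r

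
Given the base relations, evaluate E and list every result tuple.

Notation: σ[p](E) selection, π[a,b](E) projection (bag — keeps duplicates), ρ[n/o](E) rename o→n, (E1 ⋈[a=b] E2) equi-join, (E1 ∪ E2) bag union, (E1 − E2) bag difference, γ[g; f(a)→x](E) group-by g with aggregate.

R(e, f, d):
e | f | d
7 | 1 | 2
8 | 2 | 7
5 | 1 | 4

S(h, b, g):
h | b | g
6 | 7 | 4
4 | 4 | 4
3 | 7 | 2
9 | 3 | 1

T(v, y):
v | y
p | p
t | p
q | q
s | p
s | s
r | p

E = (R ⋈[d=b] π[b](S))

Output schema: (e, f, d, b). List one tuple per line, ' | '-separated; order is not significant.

Per-node cardinality:
  R → 3
  S → 4
  π[b](S) → 4
  (R ⋈[d=b] π[b](S)) → 3

== RESULT ==
e | f | d | b
5 | 1 | 4 | 4
8 | 2 | 7 | 7
8 | 2 | 7 | 7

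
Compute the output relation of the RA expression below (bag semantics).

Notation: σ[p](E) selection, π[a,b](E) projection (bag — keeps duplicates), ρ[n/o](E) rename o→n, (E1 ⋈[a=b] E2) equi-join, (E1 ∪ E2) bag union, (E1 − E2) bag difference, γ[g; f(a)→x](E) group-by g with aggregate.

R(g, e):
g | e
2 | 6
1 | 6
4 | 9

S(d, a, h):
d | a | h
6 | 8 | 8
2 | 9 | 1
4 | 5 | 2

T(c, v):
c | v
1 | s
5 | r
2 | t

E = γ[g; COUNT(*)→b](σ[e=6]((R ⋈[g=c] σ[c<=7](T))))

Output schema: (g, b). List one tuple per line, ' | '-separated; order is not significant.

Stepwise |·|:
  R → 3
  T → 3
  σ[c<=7](T) → 3
  (R ⋈[g=c] σ[c<=7](T)) → 2
  σ[e=6]((R ⋈[g=c] σ[c<=7](T))) → 2
  γ[g; COUNT(*)→b](σ[e=6]((R ⋈[g=c] σ[c<=7](T)))) → 2

== RESULT ==
g | b
1 | 1
2 | 1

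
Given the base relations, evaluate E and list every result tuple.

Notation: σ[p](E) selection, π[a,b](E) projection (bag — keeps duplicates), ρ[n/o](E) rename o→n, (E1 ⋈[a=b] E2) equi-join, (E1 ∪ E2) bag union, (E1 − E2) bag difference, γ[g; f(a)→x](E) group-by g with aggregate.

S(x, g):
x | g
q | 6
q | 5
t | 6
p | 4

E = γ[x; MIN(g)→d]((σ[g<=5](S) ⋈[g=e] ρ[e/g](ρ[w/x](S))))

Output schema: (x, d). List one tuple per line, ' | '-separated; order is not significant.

Per-node cardinality:
  S → 4
  σ[g<=5](S) → 2
  S → 4
  ρ[w/x](S) → 4
  ρ[e/g](ρ[w/x](S)) → 4
  (σ[g<=5](S) ⋈[g=e] ρ[e/g](ρ[w/x](S))) → 2
  γ[x; MIN(g)→d]((σ[g<=5](S) ⋈[g=e] ρ[e/g](ρ[w/x](S)))) → 2

== RESULT ==
x | d
p | 4
q | 5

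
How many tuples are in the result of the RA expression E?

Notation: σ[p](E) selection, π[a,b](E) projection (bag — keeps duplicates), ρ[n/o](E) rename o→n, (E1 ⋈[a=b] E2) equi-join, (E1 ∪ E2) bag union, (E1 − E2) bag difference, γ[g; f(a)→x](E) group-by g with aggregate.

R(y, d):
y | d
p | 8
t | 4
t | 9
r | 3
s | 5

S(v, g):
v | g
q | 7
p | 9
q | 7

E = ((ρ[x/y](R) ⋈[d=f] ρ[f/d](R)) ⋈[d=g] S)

Per-node cardinality:
  R → 5
  ρ[x/y](R) → 5
  R → 5
  ρ[f/d](R) → 5
  (ρ[x/y](R) ⋈[d=f] ρ[f/d](R)) → 5
  S → 3
  ((ρ[x/y](R) ⋈[d=f] ρ[f/d](R)) ⋈[d=g] S) → 1

|E| = 1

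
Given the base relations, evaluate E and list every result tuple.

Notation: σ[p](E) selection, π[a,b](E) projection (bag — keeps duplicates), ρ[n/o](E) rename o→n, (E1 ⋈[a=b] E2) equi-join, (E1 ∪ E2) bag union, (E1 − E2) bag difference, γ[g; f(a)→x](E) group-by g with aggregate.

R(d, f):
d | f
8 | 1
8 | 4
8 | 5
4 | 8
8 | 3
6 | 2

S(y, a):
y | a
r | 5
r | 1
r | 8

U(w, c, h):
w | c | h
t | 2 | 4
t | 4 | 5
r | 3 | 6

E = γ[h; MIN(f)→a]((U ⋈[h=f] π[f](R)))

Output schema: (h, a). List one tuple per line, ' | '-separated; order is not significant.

Row counts bottom-up:
  U → 3
  R → 6
  π[f](R) → 6
  (U ⋈[h=f] π[f](R)) → 2
  γ[h; MIN(f)→a]((U ⋈[h=f] π[f](R))) → 2

== RESULT ==
h | a
4 | 4
5 | 5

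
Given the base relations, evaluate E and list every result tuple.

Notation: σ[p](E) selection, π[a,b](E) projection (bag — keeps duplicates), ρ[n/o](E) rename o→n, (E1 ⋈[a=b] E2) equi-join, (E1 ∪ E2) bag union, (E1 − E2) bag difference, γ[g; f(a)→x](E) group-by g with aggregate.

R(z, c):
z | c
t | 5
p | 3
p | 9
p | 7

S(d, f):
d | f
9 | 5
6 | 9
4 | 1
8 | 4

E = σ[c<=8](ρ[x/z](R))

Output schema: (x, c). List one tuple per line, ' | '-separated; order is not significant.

Row counts bottom-up:
  R → 4
  ρ[x/z](R) → 4
  σ[c<=8](ρ[x/z](R)) → 3

== RESULT ==
x | c
p | 3
p | 7
t | 5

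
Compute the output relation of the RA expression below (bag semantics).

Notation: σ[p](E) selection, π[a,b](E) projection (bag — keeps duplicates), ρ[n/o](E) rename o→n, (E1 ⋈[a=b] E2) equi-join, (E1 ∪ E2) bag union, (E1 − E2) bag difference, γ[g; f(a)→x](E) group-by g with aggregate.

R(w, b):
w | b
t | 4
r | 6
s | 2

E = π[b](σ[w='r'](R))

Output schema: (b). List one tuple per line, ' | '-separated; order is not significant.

Subexpression sizes:
  R → 3
  σ[w='r'](R) → 1
  π[b](σ[w='r'](R)) → 1

== RESULT ==
b
6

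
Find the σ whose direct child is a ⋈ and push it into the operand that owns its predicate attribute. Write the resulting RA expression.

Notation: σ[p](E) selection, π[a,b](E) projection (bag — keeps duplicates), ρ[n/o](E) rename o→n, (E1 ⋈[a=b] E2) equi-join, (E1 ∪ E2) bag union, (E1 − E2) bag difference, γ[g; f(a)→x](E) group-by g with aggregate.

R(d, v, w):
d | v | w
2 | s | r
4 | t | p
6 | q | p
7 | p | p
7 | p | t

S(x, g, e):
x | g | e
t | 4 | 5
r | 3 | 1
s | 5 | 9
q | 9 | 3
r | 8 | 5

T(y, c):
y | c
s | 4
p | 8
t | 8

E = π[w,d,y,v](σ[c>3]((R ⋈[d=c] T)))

σ filters on c, owned by the right side.
E' = π[w,d,y,v]((R ⋈[d=c] σ[c>3](T)))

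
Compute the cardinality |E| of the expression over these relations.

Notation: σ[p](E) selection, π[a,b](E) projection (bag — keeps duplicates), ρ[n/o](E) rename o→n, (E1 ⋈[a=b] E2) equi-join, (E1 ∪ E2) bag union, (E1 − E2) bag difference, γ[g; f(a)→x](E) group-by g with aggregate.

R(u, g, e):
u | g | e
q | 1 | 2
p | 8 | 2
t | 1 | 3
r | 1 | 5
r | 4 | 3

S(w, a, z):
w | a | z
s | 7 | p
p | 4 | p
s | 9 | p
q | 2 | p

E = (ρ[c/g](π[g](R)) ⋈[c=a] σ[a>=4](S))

Subexpression sizes:
  R → 5
  π[g](R) → 5
  ρ[c/g](π[g](R)) → 5
  S → 4
  σ[a>=4](S) → 3
  (ρ[c/g](π[g](R)) ⋈[c=a] σ[a>=4](S)) → 1

|E| = 1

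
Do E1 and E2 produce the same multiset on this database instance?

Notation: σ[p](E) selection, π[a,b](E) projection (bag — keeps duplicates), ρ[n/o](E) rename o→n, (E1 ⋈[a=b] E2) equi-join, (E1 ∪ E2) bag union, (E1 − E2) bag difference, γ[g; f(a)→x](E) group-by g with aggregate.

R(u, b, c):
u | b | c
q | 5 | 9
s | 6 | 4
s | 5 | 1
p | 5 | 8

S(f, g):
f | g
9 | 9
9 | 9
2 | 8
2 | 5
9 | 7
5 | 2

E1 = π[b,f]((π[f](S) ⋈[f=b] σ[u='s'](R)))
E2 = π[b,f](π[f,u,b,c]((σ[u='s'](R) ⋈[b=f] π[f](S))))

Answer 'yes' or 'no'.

E1 row counts bottom-up:
  S → 6
  π[f](S) → 6
  R → 4
  σ[u='s'](R) → 2
  (π[f](S) ⋈[f=b] σ[u='s'](R)) → 1
  π[b,f]((π[f](S) ⋈[f=b] σ[u='s'](R))) → 1
E2 row counts bottom-up:
  R → 4
  σ[u='s'](R) → 2
  S → 6
  π[f](S) → 6
  (σ[u='s'](R) ⋈[b=f] π[f](S)) → 1
  π[f,u,b,c]((σ[u='s'](R) ⋈[b=f] π[f](S))) → 1
  π[b,f](π[f,u,b,c]((σ[u='s'](R) ⋈[b=f] π[f](S)))) → 1

E1 and E2 produce the same multiset:
b | f
5 | 5

yes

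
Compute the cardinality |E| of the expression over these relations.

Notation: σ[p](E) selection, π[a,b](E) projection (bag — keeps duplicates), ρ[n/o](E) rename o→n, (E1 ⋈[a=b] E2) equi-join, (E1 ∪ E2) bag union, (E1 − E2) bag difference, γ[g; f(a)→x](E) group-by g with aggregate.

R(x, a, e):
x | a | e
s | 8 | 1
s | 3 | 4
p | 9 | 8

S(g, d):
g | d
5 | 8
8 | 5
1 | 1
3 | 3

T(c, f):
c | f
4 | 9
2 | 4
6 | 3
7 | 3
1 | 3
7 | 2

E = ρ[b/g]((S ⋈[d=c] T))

Stepwise |·|:
  S → 4
  T → 6
  (S ⋈[d=c] T) → 1
  ρ[b/g]((S ⋈[d=c] T)) → 1

|E| = 1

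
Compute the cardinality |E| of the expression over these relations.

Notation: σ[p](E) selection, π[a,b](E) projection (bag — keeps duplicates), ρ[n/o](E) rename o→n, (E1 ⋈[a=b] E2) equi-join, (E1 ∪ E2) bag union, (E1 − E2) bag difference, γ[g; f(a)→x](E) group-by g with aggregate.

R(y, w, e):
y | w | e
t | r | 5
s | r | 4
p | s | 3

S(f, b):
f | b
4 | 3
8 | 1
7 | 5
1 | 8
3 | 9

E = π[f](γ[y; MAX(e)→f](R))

Row counts bottom-up:
  R → 3
  γ[y; MAX(e)→f](R) → 3
  π[f](γ[y; MAX(e)→f](R)) → 3

|E| = 3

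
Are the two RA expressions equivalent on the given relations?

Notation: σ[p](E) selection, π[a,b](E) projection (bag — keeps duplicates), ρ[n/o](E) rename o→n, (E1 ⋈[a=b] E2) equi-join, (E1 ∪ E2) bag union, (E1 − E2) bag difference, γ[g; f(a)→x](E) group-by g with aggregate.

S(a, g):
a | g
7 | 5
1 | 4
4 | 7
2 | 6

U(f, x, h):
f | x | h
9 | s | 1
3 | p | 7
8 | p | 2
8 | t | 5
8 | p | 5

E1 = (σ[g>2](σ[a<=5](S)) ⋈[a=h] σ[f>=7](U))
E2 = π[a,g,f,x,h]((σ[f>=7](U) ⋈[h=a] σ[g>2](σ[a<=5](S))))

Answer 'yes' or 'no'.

E1 subexpression sizes:
  S → 4
  σ[a<=5](S) → 3
  σ[g>2](σ[a<=5](S)) → 3
  U → 5
  σ[f>=7](U) → 4
  (σ[g>2](σ[a<=5](S)) ⋈[a=h] σ[f>=7](U)) → 2
E2 subexpression sizes:
  U → 5
  σ[f>=7](U) → 4
  S → 4
  σ[a<=5](S) → 3
  σ[g>2](σ[a<=5](S)) → 3
  (σ[f>=7](U) ⋈[h=a] σ[g>2](σ[a<=5](S))) → 2
  π[a,g,f,x,h]((σ[f>=7](U) ⋈[h=a] σ[g>2](σ[a<=5](S)))) → 2

E1 and E2 produce the same multiset:
a | g | f | x | h
1 | 4 | 9 | s | 1
2 | 6 | 8 | p | 2

yes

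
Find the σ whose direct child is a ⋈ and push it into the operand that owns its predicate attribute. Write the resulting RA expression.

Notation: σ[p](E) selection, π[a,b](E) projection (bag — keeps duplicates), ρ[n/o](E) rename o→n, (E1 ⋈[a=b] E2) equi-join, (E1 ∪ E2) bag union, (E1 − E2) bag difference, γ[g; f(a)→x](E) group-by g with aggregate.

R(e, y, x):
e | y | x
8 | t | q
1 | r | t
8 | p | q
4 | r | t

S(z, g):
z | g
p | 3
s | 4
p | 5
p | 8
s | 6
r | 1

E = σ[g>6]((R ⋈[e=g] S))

σ filters on g, owned by the right side.
E' = (R ⋈[e=g] σ[g>6](S))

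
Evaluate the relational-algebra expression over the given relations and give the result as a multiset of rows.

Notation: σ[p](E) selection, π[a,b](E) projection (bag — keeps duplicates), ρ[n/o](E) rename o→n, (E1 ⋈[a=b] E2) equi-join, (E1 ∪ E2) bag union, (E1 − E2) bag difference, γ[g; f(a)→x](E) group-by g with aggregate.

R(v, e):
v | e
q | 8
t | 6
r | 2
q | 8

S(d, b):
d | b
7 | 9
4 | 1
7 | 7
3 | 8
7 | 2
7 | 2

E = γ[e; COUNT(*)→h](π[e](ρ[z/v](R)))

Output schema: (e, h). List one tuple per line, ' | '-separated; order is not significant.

Per-node cardinality:
  R → 4
  ρ[z/v](R) → 4
  π[e](ρ[z/v](R)) → 4
  γ[e; COUNT(*)→h](π[e](ρ[z/v](R))) → 3

== RESULT ==
e | h
2 | 1
6 | 1
8 | 2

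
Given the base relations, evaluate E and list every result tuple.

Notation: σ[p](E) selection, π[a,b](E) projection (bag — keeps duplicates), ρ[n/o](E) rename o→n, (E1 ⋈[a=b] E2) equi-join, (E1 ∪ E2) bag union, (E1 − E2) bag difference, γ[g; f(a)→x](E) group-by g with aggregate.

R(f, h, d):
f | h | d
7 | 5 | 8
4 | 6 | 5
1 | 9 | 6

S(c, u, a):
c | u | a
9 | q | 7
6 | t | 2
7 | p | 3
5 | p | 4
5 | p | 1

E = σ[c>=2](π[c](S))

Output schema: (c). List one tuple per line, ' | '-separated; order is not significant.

Per-node cardinality:
  S → 5
  π[c](S) → 5
  σ[c>=2](π[c](S)) → 5

== RESULT ==
c
5
5
6
7
9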